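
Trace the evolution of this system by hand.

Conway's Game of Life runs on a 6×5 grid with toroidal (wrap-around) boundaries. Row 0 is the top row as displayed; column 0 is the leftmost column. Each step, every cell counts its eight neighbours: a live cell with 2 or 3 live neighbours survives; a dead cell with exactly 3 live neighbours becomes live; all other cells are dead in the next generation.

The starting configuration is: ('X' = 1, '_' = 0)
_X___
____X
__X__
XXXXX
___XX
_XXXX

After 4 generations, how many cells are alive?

step 0: _X___
____X
__X__
XXXXX
___XX
_XXXX
step 1: _X__X
_____
__X__
XX___
_____
_X__X
step 2: _____
_____
_X___
_X___
_X___
_____
step 3: _____
_____
_____
XXX__
_____
_____
step 4: _____
_____
_X___
_X___
_X___
_____

3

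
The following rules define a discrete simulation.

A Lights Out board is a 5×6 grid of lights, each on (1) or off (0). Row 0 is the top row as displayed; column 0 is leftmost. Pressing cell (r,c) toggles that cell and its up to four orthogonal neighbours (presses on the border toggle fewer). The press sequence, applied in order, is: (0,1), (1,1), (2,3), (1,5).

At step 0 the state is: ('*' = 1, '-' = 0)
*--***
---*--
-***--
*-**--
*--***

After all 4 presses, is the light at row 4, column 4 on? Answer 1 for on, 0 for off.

1

0) *--***
---*--
-***--
*-**--
*--***
1) -*****
-*-*--
-***--
*-**--
*--***
2) --****
*-**--
--**--
*-**--
*--***
3) --****
*-*---
----*-
*-*---
*--***
4) --***-
*-*-**
----**
*-*---
*--***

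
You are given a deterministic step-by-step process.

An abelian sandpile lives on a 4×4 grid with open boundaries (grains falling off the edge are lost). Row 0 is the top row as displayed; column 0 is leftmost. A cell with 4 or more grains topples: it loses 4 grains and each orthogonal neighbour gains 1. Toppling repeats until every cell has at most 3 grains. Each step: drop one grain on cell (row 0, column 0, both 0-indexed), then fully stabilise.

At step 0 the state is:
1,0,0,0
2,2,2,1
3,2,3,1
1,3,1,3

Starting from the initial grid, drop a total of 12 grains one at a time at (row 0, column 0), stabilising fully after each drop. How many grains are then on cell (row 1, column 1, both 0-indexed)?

3

gen 0: 1,0,0,0
2,2,2,1
3,2,3,1
1,3,1,3
gen 1: 2,0,0,0
2,2,2,1
3,2,3,1
1,3,1,3
gen 2: 3,0,0,0
2,2,2,1
3,2,3,1
1,3,1,3
gen 3: 0,1,0,0
3,2,2,1
3,2,3,1
1,3,1,3
gen 4: 1,1,0,0
3,2,2,1
3,2,3,1
1,3,1,3
gen 5: 2,1,0,0
3,2,2,1
3,2,3,1
1,3,1,3
gen 6: 3,1,0,0
3,2,2,1
3,2,3,1
1,3,1,3
gen 7: 1,2,0,0
1,3,2,1
0,3,3,1
2,3,1,3
gen 8: 2,2,0,0
1,3,2,1
0,3,3,1
2,3,1,3
gen 9: 3,2,0,0
1,3,2,1
0,3,3,1
2,3,1,3
gen 10: 0,3,0,0
2,3,2,1
0,3,3,1
2,3,1,3
gen 11: 1,3,0,0
2,3,2,1
0,3,3,1
2,3,1,3
gen 12: 2,3,0,0
2,3,2,1
0,3,3,1
2,3,1,3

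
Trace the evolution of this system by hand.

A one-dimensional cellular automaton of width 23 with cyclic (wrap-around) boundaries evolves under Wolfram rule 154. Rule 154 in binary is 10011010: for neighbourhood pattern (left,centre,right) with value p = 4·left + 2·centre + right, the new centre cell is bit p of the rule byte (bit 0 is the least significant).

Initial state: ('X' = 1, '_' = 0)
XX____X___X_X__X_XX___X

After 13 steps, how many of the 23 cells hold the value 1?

10

k=0  XX____X___X_X__X_XX___X
k=1  X_X__X_X_X___XX__X_X_XX
k=2  ___XX_____X_XX_XX____XX
k=3  X_XX_X___X__X__X_X__XX_
k=4  __X___X_X_XX_XX___XXX__
k=5  _X_X_X____X__X_X_XXX_X_
k=6  X_____X__X_XX____XX___X
k=7  _X___X_XX__X_X__XX_X_XX
k=8  __X_X__X_XX___XXX____X_
k=9  _X___XX__X_X_XXX_X__X_X
k=10  __X_XX_XX____XX___XX___
k=11  _X__X__X_X__XX_X_XX_X__
k=12  X_XX_XX___XXX____X___X_
k=13  __X__X_X_XXX_X__X_X_X__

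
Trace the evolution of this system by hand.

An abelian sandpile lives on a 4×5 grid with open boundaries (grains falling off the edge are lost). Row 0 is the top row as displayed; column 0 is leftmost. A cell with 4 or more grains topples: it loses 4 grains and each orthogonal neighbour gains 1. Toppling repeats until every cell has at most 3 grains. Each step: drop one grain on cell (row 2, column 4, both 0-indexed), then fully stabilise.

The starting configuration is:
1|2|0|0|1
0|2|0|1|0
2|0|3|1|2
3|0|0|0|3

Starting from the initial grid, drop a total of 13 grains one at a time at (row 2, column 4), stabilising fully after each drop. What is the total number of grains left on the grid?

[0] 1|2|0|0|1
0|2|0|1|0
2|0|3|1|2
3|0|0|0|3
[1] 1|2|0|0|1
0|2|0|1|0
2|0|3|1|3
3|0|0|0|3
[2] 1|2|0|0|1
0|2|0|1|1
2|0|3|2|1
3|0|0|1|0
[3] 1|2|0|0|1
0|2|0|1|1
2|0|3|2|2
3|0|0|1|0
[4] 1|2|0|0|1
0|2|0|1|1
2|0|3|2|3
3|0|0|1|0
[5] 1|2|0|0|1
0|2|0|1|2
2|0|3|3|0
3|0|0|1|1
[6] 1|2|0|0|1
0|2|0|1|2
2|0|3|3|1
3|0|0|1|1
[7] 1|2|0|0|1
0|2|0|1|2
2|0|3|3|2
3|0|0|1|1
[8] 1|2|0|0|1
0|2|0|1|2
2|0|3|3|3
3|0|0|1|1
[9] 1|2|0|0|1
0|2|1|2|3
2|1|0|1|1
3|0|1|2|2
[10] 1|2|0|0|1
0|2|1|2|3
2|1|0|1|2
3|0|1|2|2
[11] 1|2|0|0|1
0|2|1|2|3
2|1|0|1|3
3|0|1|2|2
[12] 1|2|0|0|2
0|2|1|3|0
2|1|0|2|1
3|0|1|2|3
[13] 1|2|0|0|2
0|2|1|3|0
2|1|0|2|2
3|0|1|2|3

27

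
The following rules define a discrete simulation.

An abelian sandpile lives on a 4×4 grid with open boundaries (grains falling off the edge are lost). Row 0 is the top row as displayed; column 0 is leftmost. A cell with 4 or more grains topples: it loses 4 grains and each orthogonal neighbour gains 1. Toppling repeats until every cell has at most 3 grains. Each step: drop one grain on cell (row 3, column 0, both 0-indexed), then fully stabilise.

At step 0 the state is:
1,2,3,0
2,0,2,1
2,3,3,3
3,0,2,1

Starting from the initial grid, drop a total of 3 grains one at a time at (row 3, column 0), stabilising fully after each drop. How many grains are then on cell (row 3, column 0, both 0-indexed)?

2

0) 1,2,3,0
2,0,2,1
2,3,3,3
3,0,2,1
1) 1,2,3,0
2,0,2,1
3,3,3,3
0,1,2,1
2) 1,2,3,0
2,0,2,1
3,3,3,3
1,1,2,1
3) 1,2,3,0
2,0,2,1
3,3,3,3
2,1,2,1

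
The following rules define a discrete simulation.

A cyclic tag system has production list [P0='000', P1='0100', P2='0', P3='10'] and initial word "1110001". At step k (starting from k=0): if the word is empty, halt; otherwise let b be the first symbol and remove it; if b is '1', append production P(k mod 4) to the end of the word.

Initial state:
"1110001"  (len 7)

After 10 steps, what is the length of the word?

gen 0: "1110001"  (len 7)
gen 1: "110001000"  (len 9)
gen 2: "100010000100"  (len 12)
gen 3: "000100001000"  (len 12)
gen 4: "00100001000"  (len 11)
gen 5: "0100001000"  (len 10)
gen 6: "100001000"  (len 9)
gen 7: "000010000"  (len 9)
gen 8: "00010000"  (len 8)
gen 9: "0010000"  (len 7)
gen 10: "010000"  (len 6)

6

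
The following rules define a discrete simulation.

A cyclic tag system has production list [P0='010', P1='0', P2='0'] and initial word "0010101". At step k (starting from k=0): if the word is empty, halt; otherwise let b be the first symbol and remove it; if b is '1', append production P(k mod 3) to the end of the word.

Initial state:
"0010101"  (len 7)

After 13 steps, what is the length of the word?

[0] "0010101"  (len 7)
[1] "010101"  (len 6)
[2] "10101"  (len 5)
[3] "01010"  (len 5)
[4] "1010"  (len 4)
[5] "0100"  (len 4)
[6] "100"  (len 3)
[7] "00010"  (len 5)
[8] "0010"  (len 4)
[9] "010"  (len 3)
[10] "10"  (len 2)
[11] "00"  (len 2)
[12] "0"  (len 1)
[13] (halted — word empty)

0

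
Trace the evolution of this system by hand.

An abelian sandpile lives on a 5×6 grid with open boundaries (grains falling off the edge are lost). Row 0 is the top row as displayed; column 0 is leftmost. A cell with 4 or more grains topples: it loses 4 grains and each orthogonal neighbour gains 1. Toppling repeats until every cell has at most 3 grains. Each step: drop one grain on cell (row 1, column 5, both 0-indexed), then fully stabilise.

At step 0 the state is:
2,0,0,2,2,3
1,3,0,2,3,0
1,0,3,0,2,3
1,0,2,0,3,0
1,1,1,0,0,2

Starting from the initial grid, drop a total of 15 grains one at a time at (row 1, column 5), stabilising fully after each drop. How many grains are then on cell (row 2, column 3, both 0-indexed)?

t=0: 2,0,0,2,2,3
1,3,0,2,3,0
1,0,3,0,2,3
1,0,2,0,3,0
1,1,1,0,0,2
t=1: 2,0,0,2,2,3
1,3,0,2,3,1
1,0,3,0,2,3
1,0,2,0,3,0
1,1,1,0,0,2
t=2: 2,0,0,2,2,3
1,3,0,2,3,2
1,0,3,0,2,3
1,0,2,0,3,0
1,1,1,0,0,2
t=3: 2,0,0,2,2,3
1,3,0,2,3,3
1,0,3,0,2,3
1,0,2,0,3,0
1,1,1,0,0,2
t=4: 2,0,0,3,0,1
1,3,0,3,2,3
1,0,3,1,1,1
1,0,2,1,0,2
1,1,1,0,1,2
t=5: 2,0,0,3,0,2
1,3,0,3,3,0
1,0,3,1,1,2
1,0,2,1,0,2
1,1,1,0,1,2
t=6: 2,0,0,3,0,2
1,3,0,3,3,1
1,0,3,1,1,2
1,0,2,1,0,2
1,1,1,0,1,2
t=7: 2,0,0,3,0,2
1,3,0,3,3,2
1,0,3,1,1,2
1,0,2,1,0,2
1,1,1,0,1,2
t=8: 2,0,0,3,0,2
1,3,0,3,3,3
1,0,3,1,1,2
1,0,2,1,0,2
1,1,1,0,1,2
t=9: 2,0,1,0,2,3
1,3,1,1,1,1
1,0,3,2,2,3
1,0,2,1,0,2
1,1,1,0,1,2
t=10: 2,0,1,0,2,3
1,3,1,1,1,2
1,0,3,2,2,3
1,0,2,1,0,2
1,1,1,0,1,2
t=11: 2,0,1,0,2,3
1,3,1,1,1,3
1,0,3,2,2,3
1,0,2,1,0,2
1,1,1,0,1,2
t=12: 2,0,1,0,3,0
1,3,1,1,2,2
1,0,3,2,3,0
1,0,2,1,0,3
1,1,1,0,1,2
t=13: 2,0,1,0,3,0
1,3,1,1,2,3
1,0,3,2,3,0
1,0,2,1,0,3
1,1,1,0,1,2
t=14: 2,0,1,0,3,1
1,3,1,1,3,0
1,0,3,2,3,1
1,0,2,1,0,3
1,1,1,0,1,2
t=15: 2,0,1,0,3,1
1,3,1,1,3,1
1,0,3,2,3,1
1,0,2,1,0,3
1,1,1,0,1,2

2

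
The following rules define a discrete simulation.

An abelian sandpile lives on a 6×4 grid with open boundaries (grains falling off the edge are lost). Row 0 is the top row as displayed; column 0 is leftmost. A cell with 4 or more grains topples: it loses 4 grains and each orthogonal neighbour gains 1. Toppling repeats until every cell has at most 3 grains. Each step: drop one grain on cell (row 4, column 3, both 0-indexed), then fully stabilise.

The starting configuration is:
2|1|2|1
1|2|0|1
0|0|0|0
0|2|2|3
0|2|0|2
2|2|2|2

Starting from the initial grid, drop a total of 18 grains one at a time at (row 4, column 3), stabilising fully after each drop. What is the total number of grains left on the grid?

k=0  2|1|2|1
1|2|0|1
0|0|0|0
0|2|2|3
0|2|0|2
2|2|2|2
k=1  2|1|2|1
1|2|0|1
0|0|0|0
0|2|2|3
0|2|0|3
2|2|2|2
k=2  2|1|2|1
1|2|0|1
0|0|0|1
0|2|3|0
0|2|1|1
2|2|2|3
k=3  2|1|2|1
1|2|0|1
0|0|0|1
0|2|3|0
0|2|1|2
2|2|2|3
k=4  2|1|2|1
1|2|0|1
0|0|0|1
0|2|3|0
0|2|1|3
2|2|2|3
k=5  2|1|2|1
1|2|0|1
0|0|0|1
0|2|3|1
0|2|2|1
2|2|3|0
k=6  2|1|2|1
1|2|0|1
0|0|0|1
0|2|3|1
0|2|2|2
2|2|3|0
k=7  2|1|2|1
1|2|0|1
0|0|0|1
0|2|3|1
0|2|2|3
2|2|3|0
k=8  2|1|2|1
1|2|0|1
0|0|0|1
0|2|3|2
0|2|3|0
2|2|3|1
k=9  2|1|2|1
1|2|0|1
0|0|0|1
0|2|3|2
0|2|3|1
2|2|3|1
k=10  2|1|2|1
1|2|0|1
0|0|0|1
0|2|3|2
0|2|3|2
2|2|3|1
k=11  2|1|2|1
1|2|0|1
0|0|0|1
0|2|3|2
0|2|3|3
2|2|3|1
k=12  2|1|2|1
1|2|0|1
0|0|1|2
0|3|1|0
0|3|2|2
2|3|0|3
k=13  2|1|2|1
1|2|0|1
0|0|1|2
0|3|1|0
0|3|2|3
2|3|0|3
k=14  2|1|2|1
1|2|0|1
0|0|1|2
0|3|1|1
0|3|3|1
2|3|1|0
k=15  2|1|2|1
1|2|0|1
0|0|1|2
0|3|1|1
0|3|3|2
2|3|1|0
k=16  2|1|2|1
1|2|0|1
0|0|1|2
0|3|1|1
0|3|3|3
2|3|1|0
k=17  2|1|2|1
1|2|0|1
0|1|1|2
1|0|3|2
1|2|1|1
3|0|3|1
k=18  2|1|2|1
1|2|0|1
0|1|1|2
1|0|3|2
1|2|1|2
3|0|3|1

33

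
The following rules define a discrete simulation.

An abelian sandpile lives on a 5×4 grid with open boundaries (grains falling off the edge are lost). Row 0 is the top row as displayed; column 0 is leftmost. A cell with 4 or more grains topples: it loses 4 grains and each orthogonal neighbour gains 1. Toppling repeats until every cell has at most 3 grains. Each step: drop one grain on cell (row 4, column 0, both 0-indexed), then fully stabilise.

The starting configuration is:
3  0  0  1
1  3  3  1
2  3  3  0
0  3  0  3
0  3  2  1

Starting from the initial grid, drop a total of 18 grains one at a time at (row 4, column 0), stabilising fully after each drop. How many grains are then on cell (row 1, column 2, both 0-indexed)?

0) 3  0  0  1
1  3  3  1
2  3  3  0
0  3  0  3
0  3  2  1
1) 3  0  0  1
1  3  3  1
2  3  3  0
0  3  0  3
1  3  2  1
2) 3  0  0  1
1  3  3  1
2  3  3  0
0  3  0  3
2  3  2  1
3) 3  0  0  1
1  3  3  1
2  3  3  0
0  3  0  3
3  3  2  1
4) 3  1  1  1
2  1  1  2
3  2  1  1
2  1  2  3
1  1  3  1
5) 3  1  1  1
2  1  1  2
3  2  1  1
2  1  2  3
2  1  3  1
6) 3  1  1  1
2  1  1  2
3  2  1  1
2  1  2  3
3  1  3  1
7) 3  1  1  1
2  1  1  2
3  2  1  1
3  1  2  3
0  2  3  1
8) 3  1  1  1
2  1  1  2
3  2  1  1
3  1  2  3
1  2  3  1
9) 3  1  1  1
2  1  1  2
3  2  1  1
3  1  2  3
2  2  3  1
10) 3  1  1  1
2  1  1  2
3  2  1  1
3  1  2  3
3  2  3  1
11) 3  1  1  1
3  1  1  2
0  3  1  1
1  2  2  3
1  3  3  1
12) 3  1  1  1
3  1  1  2
0  3  1  1
1  2  2  3
2  3  3  1
13) 3  1  1  1
3  1  1  2
0  3  1  1
1  2  2  3
3  3  3  1
14) 3  1  1  1
3  1  1  2
0  3  1  1
2  3  3  3
1  1  0  2
15) 3  1  1  1
3  1  1  2
0  3  1  1
2  3  3  3
2  1  0  2
16) 3  1  1  1
3  1  1  2
0  3  1  1
2  3  3  3
3  1  0  2
17) 3  1  1  1
3  1  1  2
0  3  1  1
3  3  3  3
0  2  0  2
18) 3  1  1  1
3  1  1  2
0  3  1  1
3  3  3  3
1  2  0  2

1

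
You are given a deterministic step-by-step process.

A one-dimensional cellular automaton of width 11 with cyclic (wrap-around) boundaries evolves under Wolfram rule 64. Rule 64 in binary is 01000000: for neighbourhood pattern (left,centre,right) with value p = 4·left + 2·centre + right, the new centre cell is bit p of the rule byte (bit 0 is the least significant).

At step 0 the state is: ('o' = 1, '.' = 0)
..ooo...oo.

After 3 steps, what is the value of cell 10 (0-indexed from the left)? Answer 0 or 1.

0) ..ooo...oo.
1) ....o....o.
2) ...........
3) ...........

0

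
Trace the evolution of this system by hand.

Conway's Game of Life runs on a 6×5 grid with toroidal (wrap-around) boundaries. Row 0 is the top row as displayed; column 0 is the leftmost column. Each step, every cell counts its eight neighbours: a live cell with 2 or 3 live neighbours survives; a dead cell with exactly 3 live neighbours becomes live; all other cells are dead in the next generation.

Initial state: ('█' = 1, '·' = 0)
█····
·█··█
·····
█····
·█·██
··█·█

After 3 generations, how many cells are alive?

k=0  █····
·█··█
·····
█····
·█·██
··█·█
k=1  ██·██
█····
█····
█···█
·████
·██·█
k=2  ···█·
·····
██···
··█··
·····
·····
k=3  ·····
·····
·█···
·█···
·····
·····

2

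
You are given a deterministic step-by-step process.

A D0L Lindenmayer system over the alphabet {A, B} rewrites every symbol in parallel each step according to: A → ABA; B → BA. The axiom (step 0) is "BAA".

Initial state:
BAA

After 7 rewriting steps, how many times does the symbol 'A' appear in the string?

1597

step 0: BAA
step 1: BAABAABA
step 2: BAABAABABAABAABABAABA
step 3: BAABAABABAABAABABAABABAABAABABAABAABABAABABAABAABABAABA
step 4: BAABAABABAABAABABAABABAABAABABAABAABABAABABAABAABABAABABAA…ABAABABAABABAABAABABAABABAABAABABAABAABABAABABAABAABABAABA  (len 144)
step 5: BAABAABABAABAABABAABABAABAABABAABAABABAABABAABAABABAABABAA…ABAABABAABABAABAABABAABABAABAABABAABAABABAABABAABAABABAABA  (len 377)
step 6: BAABAABABAABAABABAABABAABAABABAABAABABAABABAABAABABAABABAA…ABAABABAABABAABAABABAABABAABAABABAABAABABAABABAABAABABAABA  (len 987)
step 7: BAABAABABAABAABABAABABAABAABABAABAABABAABABAABAABABAABABAA…ABAABABAABABAABAABABAABABAABAABABAABAABABAABABAABAABABAABA  (len 2584)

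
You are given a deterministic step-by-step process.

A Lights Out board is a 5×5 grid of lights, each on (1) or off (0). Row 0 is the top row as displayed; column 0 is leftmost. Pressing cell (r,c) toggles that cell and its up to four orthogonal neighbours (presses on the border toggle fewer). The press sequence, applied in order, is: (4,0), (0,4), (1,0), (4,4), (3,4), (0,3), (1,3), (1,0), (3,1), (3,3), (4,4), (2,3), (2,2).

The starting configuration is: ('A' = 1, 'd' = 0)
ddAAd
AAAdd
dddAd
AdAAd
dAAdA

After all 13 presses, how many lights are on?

11

t=0: ddAAd
AAAdd
dddAd
AdAAd
dAAdA
t=1: ddAAd
AAAdd
dddAd
ddAAd
AdAdA
t=2: ddAdA
AAAdA
dddAd
ddAAd
AdAdA
t=3: AdAdA
ddAdA
AddAd
ddAAd
AdAdA
t=4: AdAdA
ddAdA
AddAd
ddAAA
AdAAd
t=5: AdAdA
ddAdA
AddAA
ddAdd
AdAAA
t=6: AddAd
ddAAA
AddAA
ddAdd
AdAAA
t=7: Adddd
ddddd
AdddA
ddAdd
AdAAA
t=8: ddddd
AAddd
ddddA
ddAdd
AdAAA
t=9: ddddd
AAddd
dAddA
AAddd
AAAAA
t=10: ddddd
AAddd
dAdAA
AAAAA
AAAdA
t=11: ddddd
AAddd
dAdAA
AAAAd
AAAAd
t=12: ddddd
AAdAd
dAAdd
AAAdd
AAAAd
t=13: ddddd
AAAAd
dddAd
AAddd
AAAAd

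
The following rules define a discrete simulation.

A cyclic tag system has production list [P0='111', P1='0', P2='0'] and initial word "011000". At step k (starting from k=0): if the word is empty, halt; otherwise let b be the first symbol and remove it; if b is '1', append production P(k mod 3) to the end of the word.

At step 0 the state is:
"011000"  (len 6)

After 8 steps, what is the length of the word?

[0] "011000"  (len 6)
[1] "11000"  (len 5)
[2] "10000"  (len 5)
[3] "00000"  (len 5)
[4] "0000"  (len 4)
[5] "000"  (len 3)
[6] "00"  (len 2)
[7] "0"  (len 1)
[8] (halted — word empty)

0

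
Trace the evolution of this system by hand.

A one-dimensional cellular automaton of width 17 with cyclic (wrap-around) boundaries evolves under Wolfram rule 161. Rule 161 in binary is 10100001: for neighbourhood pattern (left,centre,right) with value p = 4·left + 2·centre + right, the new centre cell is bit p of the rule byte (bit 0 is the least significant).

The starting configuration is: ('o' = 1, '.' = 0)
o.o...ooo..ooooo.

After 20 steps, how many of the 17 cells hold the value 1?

[0] o.o...ooo..ooooo.
[1] .o..o..o....ooo.o
[2] o........oo..o.o.
[3] ..oooooo......o.o
[4] ...oooo..oooo..o.
[5] oo..oo....oo.....
[6] .......oo....ooo.
[7] oooooo....oo..o..
[8] .oooo..oo........
[9] ..oo......ooooooo
[10] .....oooo..ooooo.
[11] oooo..oo....ooo..
[12] .oo......oo..o...
[13] ....oooo.......oo
[14] .oo..oo..ooooo...
[15] ..........ooo..oo
[16] .oooooooo..o.....
[17] ..oooooo.....oooo
[18] ...oooo..ooo..oo.
[19] oo..oo....o......
[20] .......oo...oooo.

6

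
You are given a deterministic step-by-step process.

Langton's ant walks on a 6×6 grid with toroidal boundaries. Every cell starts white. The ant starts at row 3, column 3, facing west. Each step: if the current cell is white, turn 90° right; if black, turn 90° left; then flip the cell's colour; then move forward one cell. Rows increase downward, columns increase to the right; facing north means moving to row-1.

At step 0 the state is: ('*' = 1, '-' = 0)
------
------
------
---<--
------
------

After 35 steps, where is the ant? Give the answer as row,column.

t=0: ------
------
------
---<--
------
------
t=1: ------
------
---^--
---*--
------
------
t=2: ------
------
---*>-
---*--
------
------
t=3: ------
------
---**-
---*v-
------
------
t=4: ------
------
---**-
---<*-
------
------
t=5: ------
------
---**-
----*-
---v--
------
t=6: ------
------
---**-
----*-
--<*--
------
t=7: ------
------
---**-
--^-*-
--**--
------
t=8: ------
------
---**-
--*>*-
--**--
------
t=9: ------
------
---**-
--***-
--*v--
------
t=10: ------
------
---**-
--***-
--*->-
------
t=11: ------
------
---**-
--***-
--*-*-
----v-
t=12: ------
------
---**-
--***-
--*-*-
---<*-
t=13: ------
------
---**-
--***-
--*^*-
---**-
t=14: ------
------
---**-
--***-
--**>-
---**-
t=15: ------
------
---**-
--**^-
--**--
---**-
t=16: ------
------
---**-
--*<--
--**--
---**-
t=17: ------
------
---**-
--*---
--*v--
---**-
t=18: ------
------
---**-
--*---
--*->-
---**-
t=19: ------
------
---**-
--*---
--*-*-
---*v-
t=20: ------
------
---**-
--*---
--*-*-
---*->
t=21: -----v
------
---**-
--*---
--*-*-
---*-*
t=22: ----<*
------
---**-
--*---
--*-*-
---*-*
t=23: ----**
------
---**-
--*---
--*-*-
---*^*
t=24: ----**
------
---**-
--*---
--*-*-
---**>
t=25: ----**
------
---**-
--*---
--*-*^
---**-
t=26: ----**
------
---**-
--*---
>-*-**
---**-
t=27: ----**
------
---**-
--*---
*-*-**
v--**-
t=28: ----**
------
---**-
--*---
*-*-**
*--**<
t=29: ----**
------
---**-
--*---
*-*-*^
*--***
t=30: ----**
------
---**-
--*---
*-*-<-
*--***
t=31: ----**
------
---**-
--*---
*-*---
*--*v*
t=32: ----**
------
---**-
--*---
*-*---
*--*->
t=33: ----**
------
---**-
--*---
*-*--^
*--*--
t=34: ----**
------
---**-
--*---
>-*--*
*--*--
t=35: ----**
------
---**-
^-*---
--*--*
*--*--

3,0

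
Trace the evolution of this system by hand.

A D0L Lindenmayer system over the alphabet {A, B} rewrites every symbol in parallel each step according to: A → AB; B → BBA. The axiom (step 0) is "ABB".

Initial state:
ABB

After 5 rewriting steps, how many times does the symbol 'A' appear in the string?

step 0: ABB
step 1: ABBBABBA
step 2: ABBBABBABBAABBBABBAAB
step 3: ABBBABBABBAABBBABBAABBBABBAABABBBABBABBAABBBABBAABABBBA
step 4: ABBBABBABBAABBBABBAABBBABBAABABBBABBABBAABBBABBAABABBBABBA…AABBBABBAABBBABBAABABBBABBABBAABBBABBAABABBBAABBBABBABBAAB  (len 144)
step 5: ABBBABBABBAABBBABBAABBBABBAABABBBABBABBAABBBABBAABABBBABBA…ABBAABABBBAABBBABBABBAABABBBABBABBAABBBABBAABBBABBAABABBBA  (len 377)

144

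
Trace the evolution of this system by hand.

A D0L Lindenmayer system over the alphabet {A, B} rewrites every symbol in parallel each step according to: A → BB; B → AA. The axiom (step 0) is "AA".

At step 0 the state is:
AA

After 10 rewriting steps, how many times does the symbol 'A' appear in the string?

2048

k=0  AA
k=1  BBBB
k=2  AAAAAAAA
k=3  BBBBBBBBBBBBBBBB
k=4  AAAAAAAAAAAAAAAAAAAAAAAAAAAAAAAA
k=5  BBBBBBBBBBBBBBBBBBBBBBBBBBBBBBBBBBBBBBBBBBBBBBBBBBBBBBBBBBBBBBBB
k=6  AAAAAAAAAAAAAAAAAAAAAAAAAAAAAAAAAAAAAAAAAAAAAAAAAAAAAAAAAA…AAAAAAAAAAAAAAAAAAAAAAAAAAAAAAAAAAAAAAAAAAAAAAAAAAAAAAAAAA  (len 128)
k=7  BBBBBBBBBBBBBBBBBBBBBBBBBBBBBBBBBBBBBBBBBBBBBBBBBBBBBBBBBB…BBBBBBBBBBBBBBBBBBBBBBBBBBBBBBBBBBBBBBBBBBBBBBBBBBBBBBBBBB  (len 256)
k=8  AAAAAAAAAAAAAAAAAAAAAAAAAAAAAAAAAAAAAAAAAAAAAAAAAAAAAAAAAA…AAAAAAAAAAAAAAAAAAAAAAAAAAAAAAAAAAAAAAAAAAAAAAAAAAAAAAAAAA  (len 512)
k=9  BBBBBBBBBBBBBBBBBBBBBBBBBBBBBBBBBBBBBBBBBBBBBBBBBBBBBBBBBB…BBBBBBBBBBBBBBBBBBBBBBBBBBBBBBBBBBBBBBBBBBBBBBBBBBBBBBBBBB  (len 1024)
k=10  AAAAAAAAAAAAAAAAAAAAAAAAAAAAAAAAAAAAAAAAAAAAAAAAAAAAAAAAAA…AAAAAAAAAAAAAAAAAAAAAAAAAAAAAAAAAAAAAAAAAAAAAAAAAAAAAAAAAA  (len 2048)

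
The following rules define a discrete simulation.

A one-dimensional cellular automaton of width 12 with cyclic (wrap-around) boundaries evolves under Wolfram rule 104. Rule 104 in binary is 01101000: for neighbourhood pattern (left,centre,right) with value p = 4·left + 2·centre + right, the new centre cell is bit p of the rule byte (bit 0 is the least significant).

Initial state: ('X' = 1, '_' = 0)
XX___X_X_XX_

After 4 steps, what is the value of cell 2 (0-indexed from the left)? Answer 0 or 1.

t=0: XX___X_X_XX_
t=1: XX____X_XXXX
t=2: _X_____XX___
t=3: _______XX___
t=4: _______XX___

0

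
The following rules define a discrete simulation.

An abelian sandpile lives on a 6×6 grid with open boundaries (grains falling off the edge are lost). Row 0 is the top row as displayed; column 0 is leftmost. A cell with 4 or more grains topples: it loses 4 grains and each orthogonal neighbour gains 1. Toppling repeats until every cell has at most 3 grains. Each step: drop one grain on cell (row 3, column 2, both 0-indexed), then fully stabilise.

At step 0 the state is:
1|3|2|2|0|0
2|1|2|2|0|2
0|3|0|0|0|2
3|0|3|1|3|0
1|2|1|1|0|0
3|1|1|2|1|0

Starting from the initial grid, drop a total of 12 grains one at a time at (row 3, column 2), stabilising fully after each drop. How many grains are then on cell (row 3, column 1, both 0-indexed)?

t=0: 1|3|2|2|0|0
2|1|2|2|0|2
0|3|0|0|0|2
3|0|3|1|3|0
1|2|1|1|0|0
3|1|1|2|1|0
t=1: 1|3|2|2|0|0
2|1|2|2|0|2
0|3|1|0|0|2
3|1|0|2|3|0
1|2|2|1|0|0
3|1|1|2|1|0
t=2: 1|3|2|2|0|0
2|1|2|2|0|2
0|3|1|0|0|2
3|1|1|2|3|0
1|2|2|1|0|0
3|1|1|2|1|0
t=3: 1|3|2|2|0|0
2|1|2|2|0|2
0|3|1|0|0|2
3|1|2|2|3|0
1|2|2|1|0|0
3|1|1|2|1|0
t=4: 1|3|2|2|0|0
2|1|2|2|0|2
0|3|1|0|0|2
3|1|3|2|3|0
1|2|2|1|0|0
3|1|1|2|1|0
t=5: 1|3|2|2|0|0
2|1|2|2|0|2
0|3|2|0|0|2
3|2|0|3|3|0
1|2|3|1|0|0
3|1|1|2|1|0
t=6: 1|3|2|2|0|0
2|1|2|2|0|2
0|3|2|0|0|2
3|2|1|3|3|0
1|2|3|1|0|0
3|1|1|2|1|0
t=7: 1|3|2|2|0|0
2|1|2|2|0|2
0|3|2|0|0|2
3|2|2|3|3|0
1|2|3|1|0|0
3|1|1|2|1|0
t=8: 1|3|2|2|0|0
2|1|2|2|0|2
0|3|2|0|0|2
3|2|3|3|3|0
1|2|3|1|0|0
3|1|1|2|1|0
t=9: 1|3|2|2|0|0
2|1|2|2|0|2
0|3|3|1|1|2
3|3|2|1|0|1
1|3|0|3|1|0
3|1|2|2|1|0
t=10: 1|3|2|2|0|0
2|1|2|2|0|2
0|3|3|1|1|2
3|3|3|1|0|1
1|3|0|3|1|0
3|1|2|2|1|0
t=11: 1|3|2|2|0|0
2|2|3|2|0|2
2|1|1|2|1|2
0|3|2|2|0|1
3|0|2|3|1|0
3|2|2|2|1|0
t=12: 1|3|2|2|0|0
2|2|3|2|0|2
2|1|1|2|1|2
0|3|3|2|0|1
3|0|2|3|1|0
3|2|2|2|1|0

3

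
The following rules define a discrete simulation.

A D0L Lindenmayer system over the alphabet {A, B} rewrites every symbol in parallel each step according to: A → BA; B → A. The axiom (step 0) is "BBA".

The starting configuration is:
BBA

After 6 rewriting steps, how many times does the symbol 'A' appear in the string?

29

gen 0: BBA
gen 1: AABA
gen 2: BABAABA
gen 3: ABAABABAABA
gen 4: BAABABAABAABABAABA
gen 5: ABABAABAABABAABABAABAABABAABA
gen 6: BAABAABABAABABAABAABABAABAABABAABABAABAABABAABA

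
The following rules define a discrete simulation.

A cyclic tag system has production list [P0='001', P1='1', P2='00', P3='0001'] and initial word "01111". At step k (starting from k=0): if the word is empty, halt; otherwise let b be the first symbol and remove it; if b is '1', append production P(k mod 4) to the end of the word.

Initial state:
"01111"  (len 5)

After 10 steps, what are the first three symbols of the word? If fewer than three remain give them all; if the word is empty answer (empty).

010

[0] "01111"  (len 5)
[1] "1111"  (len 4)
[2] "1111"  (len 4)
[3] "11100"  (len 5)
[4] "11000001"  (len 8)
[5] "1000001001"  (len 10)
[6] "0000010011"  (len 10)
[7] "000010011"  (len 9)
[8] "00010011"  (len 8)
[9] "0010011"  (len 7)
[10] "010011"  (len 6)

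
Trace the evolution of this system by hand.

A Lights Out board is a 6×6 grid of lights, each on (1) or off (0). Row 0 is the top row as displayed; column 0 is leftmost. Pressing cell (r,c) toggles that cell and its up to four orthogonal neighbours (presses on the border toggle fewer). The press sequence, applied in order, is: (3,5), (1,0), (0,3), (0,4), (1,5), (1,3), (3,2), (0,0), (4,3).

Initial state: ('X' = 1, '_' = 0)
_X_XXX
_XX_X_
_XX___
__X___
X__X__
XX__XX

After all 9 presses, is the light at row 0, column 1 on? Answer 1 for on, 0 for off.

0

step 0: _X_XXX
_XX_X_
_XX___
__X___
X__X__
XX__XX
step 1: _X_XXX
_XX_X_
_XX__X
__X_XX
X__X_X
XX__XX
step 2: XX_XXX
X_X_X_
XXX__X
__X_XX
X__X_X
XX__XX
step 3: XXX__X
X_XXX_
XXX__X
__X_XX
X__X_X
XX__XX
step 4: XXXXX_
X_XX__
XXX__X
__X_XX
X__X_X
XX__XX
step 5: XXXXXX
X_XXXX
XXX___
__X_XX
X__X_X
XX__XX
step 6: XXX_XX
X____X
XXXX__
__X_XX
X__X_X
XX__XX
step 7: XXX_XX
X____X
XX_X__
_X_XXX
X_XX_X
XX__XX
step 8: __X_XX
_____X
XX_X__
_X_XXX
X_XX_X
XX__XX
step 9: __X_XX
_____X
XX_X__
_X__XX
X___XX
XX_XXX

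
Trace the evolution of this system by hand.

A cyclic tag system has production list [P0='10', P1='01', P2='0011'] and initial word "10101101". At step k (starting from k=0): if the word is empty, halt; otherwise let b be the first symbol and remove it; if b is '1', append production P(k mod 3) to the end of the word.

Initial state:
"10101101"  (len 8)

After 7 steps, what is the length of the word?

13

0) "10101101"  (len 8)
1) "010110110"  (len 9)
2) "10110110"  (len 8)
3) "01101100011"  (len 11)
4) "1101100011"  (len 10)
5) "10110001101"  (len 11)
6) "01100011010011"  (len 14)
7) "1100011010011"  (len 13)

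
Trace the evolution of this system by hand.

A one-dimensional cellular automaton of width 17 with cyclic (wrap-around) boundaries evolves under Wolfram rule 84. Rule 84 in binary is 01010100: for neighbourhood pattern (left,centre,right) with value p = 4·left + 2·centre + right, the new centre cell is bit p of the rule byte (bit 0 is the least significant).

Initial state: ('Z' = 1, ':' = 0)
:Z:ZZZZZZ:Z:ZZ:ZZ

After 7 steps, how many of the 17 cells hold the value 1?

step 0: :Z:ZZZZZZ:Z:ZZ:ZZ
step 1: :Z::::::Z:Z::Z::Z
step 2: :ZZ:::::Z:ZZ:ZZ:Z
step 3: ::ZZ::::Z::Z::Z:Z
step 4: Z::ZZ:::ZZ:ZZ:Z:Z
step 5: ZZ::ZZ:::Z::Z:Z::
step 6: :ZZ::ZZ::ZZ:Z:ZZ:
step 7: ::ZZ::ZZ::Z:Z::ZZ

8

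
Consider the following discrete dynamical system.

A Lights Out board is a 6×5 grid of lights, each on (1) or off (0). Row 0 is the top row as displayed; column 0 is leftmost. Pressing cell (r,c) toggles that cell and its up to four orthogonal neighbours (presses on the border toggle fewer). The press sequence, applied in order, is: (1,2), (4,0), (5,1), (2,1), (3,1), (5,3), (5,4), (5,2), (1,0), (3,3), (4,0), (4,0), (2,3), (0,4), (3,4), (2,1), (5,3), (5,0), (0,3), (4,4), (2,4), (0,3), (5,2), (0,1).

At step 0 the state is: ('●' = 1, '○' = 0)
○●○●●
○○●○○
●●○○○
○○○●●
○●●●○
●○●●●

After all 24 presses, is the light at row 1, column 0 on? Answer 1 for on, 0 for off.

1

[0] ○●○●●
○○●○○
●●○○○
○○○●●
○●●●○
●○●●●
[1] ○●●●●
○●○●○
●●●○○
○○○●●
○●●●○
●○●●●
[2] ○●●●●
○●○●○
●●●○○
●○○●●
●○●●○
○○●●●
[3] ○●●●●
○●○●○
●●●○○
●○○●●
●●●●○
●●○●●
[4] ○●●●●
○○○●○
○○○○○
●●○●●
●●●●○
●●○●●
[5] ○●●●●
○○○●○
○●○○○
○○●●●
●○●●○
●●○●●
[6] ○●●●●
○○○●○
○●○○○
○○●●●
●○●○○
●●●○○
[7] ○●●●●
○○○●○
○●○○○
○○●●●
●○●○●
●●●●●
[8] ○●●●●
○○○●○
○●○○○
○○●●●
●○○○●
●○○○●
[9] ●●●●●
●●○●○
●●○○○
○○●●●
●○○○●
●○○○●
[10] ●●●●●
●●○●○
●●○●○
○○○○○
●○○●●
●○○○●
[11] ●●●●●
●●○●○
●●○●○
●○○○○
○●○●●
○○○○●
[12] ●●●●●
●●○●○
●●○●○
○○○○○
●○○●●
●○○○●
[13] ●●●●●
●●○○○
●●●○●
○○○●○
●○○●●
●○○○●
[14] ●●●○○
●●○○●
●●●○●
○○○●○
●○○●●
●○○○●
[15] ●●●○○
●●○○●
●●●○○
○○○○●
●○○●○
●○○○●
[16] ●●●○○
●○○○●
○○○○○
○●○○●
●○○●○
●○○○●
[17] ●●●○○
●○○○●
○○○○○
○●○○●
●○○○○
●○●●○
[18] ●●●○○
●○○○●
○○○○○
○●○○●
○○○○○
○●●●○
[19] ●●○●●
●○○●●
○○○○○
○●○○●
○○○○○
○●●●○
[20] ●●○●●
●○○●●
○○○○○
○●○○○
○○○●●
○●●●●
[21] ●●○●●
●○○●○
○○○●●
○●○○●
○○○●●
○●●●●
[22] ●●●○○
●○○○○
○○○●●
○●○○●
○○○●●
○●●●●
[23] ●●●○○
●○○○○
○○○●●
○●○○●
○○●●●
○○○○●
[24] ○○○○○
●●○○○
○○○●●
○●○○●
○○●●●
○○○○●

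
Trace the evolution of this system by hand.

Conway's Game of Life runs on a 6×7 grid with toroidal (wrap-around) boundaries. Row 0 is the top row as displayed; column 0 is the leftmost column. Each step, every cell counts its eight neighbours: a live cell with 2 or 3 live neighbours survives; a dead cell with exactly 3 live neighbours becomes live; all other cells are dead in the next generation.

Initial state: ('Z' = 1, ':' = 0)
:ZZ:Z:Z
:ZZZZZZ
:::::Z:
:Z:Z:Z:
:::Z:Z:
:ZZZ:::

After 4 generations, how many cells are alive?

12

t=0: :ZZ:Z:Z
:ZZZZZZ
:::::Z:
:Z:Z:Z:
:::Z:Z:
:ZZZ:::
t=1: ::::::Z
:Z::::Z
ZZ:::::
::Z::ZZ
:Z:Z:::
ZZ:::Z:
t=2: :Z:::ZZ
:Z::::Z
:ZZ::Z:
::Z:::Z
:Z::ZZ:
ZZZ:::Z
t=3: :::::Z:
:Z::::Z
:ZZ::ZZ
Z:ZZZ:Z
:::Z:Z:
::Z:Z::
t=4: :::::Z:
:ZZ:::Z
::::Z::
Z::::::
:Z:::ZZ
:::ZZZ:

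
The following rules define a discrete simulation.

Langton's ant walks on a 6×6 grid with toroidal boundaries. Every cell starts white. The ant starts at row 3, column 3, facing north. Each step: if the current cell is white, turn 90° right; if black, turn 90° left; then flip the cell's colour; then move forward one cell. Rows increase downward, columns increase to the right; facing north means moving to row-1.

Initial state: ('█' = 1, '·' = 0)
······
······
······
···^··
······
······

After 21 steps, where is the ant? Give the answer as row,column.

gen 0: ······
······
······
···^··
······
······
gen 1: ······
······
······
···█>·
······
······
gen 2: ······
······
······
···██·
····v·
······
gen 3: ······
······
······
···██·
···<█·
······
gen 4: ······
······
······
···^█·
···██·
······
gen 5: ······
······
······
··<·█·
···██·
······
gen 6: ······
······
··^···
··█·█·
···██·
······
gen 7: ······
······
··█>··
··█·█·
···██·
······
gen 8: ······
······
··██··
··█v█·
···██·
······
gen 9: ······
······
··██··
··<██·
···██·
······
gen 10: ······
······
··██··
···██·
··v██·
······
gen 11: ······
······
··██··
···██·
·<███·
······
gen 12: ······
······
··██··
·^·██·
·████·
······
gen 13: ······
······
··██··
·█>██·
·████·
······
gen 14: ······
······
··██··
·████·
·█v██·
······
gen 15: ······
······
··██··
·████·
·█·>█·
······
gen 16: ······
······
··██··
·██^█·
·█··█·
······
gen 17: ······
······
··██··
·█<·█·
·█··█·
······
gen 18: ······
······
··██··
·█··█·
·█v·█·
······
gen 19: ······
······
··██··
·█··█·
·<█·█·
······
gen 20: ······
······
··██··
·█··█·
··█·█·
·v····
gen 21: ······
······
··██··
·█··█·
··█·█·
<█····

5,0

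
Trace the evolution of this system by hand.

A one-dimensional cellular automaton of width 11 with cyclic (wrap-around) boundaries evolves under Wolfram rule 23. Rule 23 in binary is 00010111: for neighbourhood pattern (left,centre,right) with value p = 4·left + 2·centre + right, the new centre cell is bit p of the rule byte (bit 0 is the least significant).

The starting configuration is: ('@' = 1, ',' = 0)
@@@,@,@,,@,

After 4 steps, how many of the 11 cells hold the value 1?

t=0: @@@,@,@,,@,
t=1: ,,,,@,@@@@,
t=2: @@@@@,,,,,@
t=3: ,,,,,@@@@@,
t=4: @@@@@,,,,,@

6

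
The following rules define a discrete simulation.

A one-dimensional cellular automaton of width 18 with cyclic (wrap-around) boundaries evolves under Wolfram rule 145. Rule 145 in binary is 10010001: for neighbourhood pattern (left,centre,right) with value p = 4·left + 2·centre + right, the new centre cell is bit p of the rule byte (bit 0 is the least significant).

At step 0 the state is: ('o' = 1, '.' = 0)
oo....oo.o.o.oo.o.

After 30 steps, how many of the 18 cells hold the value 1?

step 0: oo....oo.o.o.oo.o.
step 1: ..ooo.............
step 2: o..o.ooooooooooooo
step 3: .o....oooooooooooo
step 4: ..ooo..oooooooooo.
step 5: o..o.o..oooooooo.o
step 6: .o....o..oooooo...
step 7: ..ooo..o..oooo.ooo
step 8: o..o.o..o..oo...o.
step 9: .o....o..o...oo...
step 10: ..ooo..o..oo...ooo
step 11: o..o.o..o...oo..o.
step 12: .o....o..oo...o...
step 13: ..ooo..o...oo..ooo
step 14: o..o.o..oo...o..o.
step 15: .o....o...oo..o...
step 16: ..ooo..oo...o..ooo
step 17: o..o.o...oo..o..o.
step 18: .o....oo...o..o...
step 19: ..ooo...oo..o..ooo
step 20: o..o.oo...o..o..o.
step 21: .o.....oo..o..o...
step 22: ..oooo...o..o..ooo
step 23: o..oo.oo..o..o..o.
step 24: .o......o..o..o...
step 25: ..ooooo..o..o..ooo
step 26: o..ooo.o..o..o..o.
step 27: .o..o...o..o..o...
step 28: ..o..oo..o..o..ooo
step 29: o..o...o..o..o..o.
step 30: .o..oo..o..o..o...

6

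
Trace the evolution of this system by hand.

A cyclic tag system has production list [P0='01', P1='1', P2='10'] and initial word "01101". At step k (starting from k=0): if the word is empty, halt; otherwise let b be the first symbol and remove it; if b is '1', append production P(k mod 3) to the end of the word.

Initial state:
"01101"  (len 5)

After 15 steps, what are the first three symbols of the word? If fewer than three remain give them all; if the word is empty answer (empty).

t=0: "01101"  (len 5)
t=1: "1101"  (len 4)
t=2: "1011"  (len 4)
t=3: "01110"  (len 5)
t=4: "1110"  (len 4)
t=5: "1101"  (len 4)
t=6: "10110"  (len 5)
t=7: "011001"  (len 6)
t=8: "11001"  (len 5)
t=9: "100110"  (len 6)
t=10: "0011001"  (len 7)
t=11: "011001"  (len 6)
t=12: "11001"  (len 5)
t=13: "100101"  (len 6)
t=14: "001011"  (len 6)
t=15: "01011"  (len 5)

010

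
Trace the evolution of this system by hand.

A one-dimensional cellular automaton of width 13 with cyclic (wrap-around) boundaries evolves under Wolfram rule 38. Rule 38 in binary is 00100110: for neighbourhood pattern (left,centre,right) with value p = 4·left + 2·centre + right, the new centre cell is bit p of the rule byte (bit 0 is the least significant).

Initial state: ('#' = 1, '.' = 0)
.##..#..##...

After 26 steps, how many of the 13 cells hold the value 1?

0) .##..#..##...
1) #...##.#.....
2) #..#..##....#
3) ..##.#.....#.
4) .#..##....##.
5) ##.#.....#...
6) ..##....##..#
7) .#.....#...##
8) ##....##..#..
9) .....#...##.#
10) ....##..#..##
11) ...#...##.#..
12) ..##..#..##..
13) .#...##.#....
14) ##..#..##....
15) ...##.#.....#
16) ..#..##....##
17) .##.#.....#..
18) #..##....##..
19) #.#.....#...#
20) .##....##..#.
21) #.....#...##.
22) #....##..#..#
23) ....#...##.#.
24) ...##..#..##.
25) ..#...##.#...
26) .##..#..##...

5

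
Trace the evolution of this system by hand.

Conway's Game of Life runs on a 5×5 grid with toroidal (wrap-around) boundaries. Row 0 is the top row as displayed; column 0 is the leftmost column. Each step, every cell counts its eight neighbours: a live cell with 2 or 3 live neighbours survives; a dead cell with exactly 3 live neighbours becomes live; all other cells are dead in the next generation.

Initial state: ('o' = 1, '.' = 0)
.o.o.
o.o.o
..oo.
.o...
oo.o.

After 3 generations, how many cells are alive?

4

step 0: .o.o.
o.o.o
..oo.
.o...
oo.o.
step 1: ...o.
o...o
o.ooo
oo.oo
oo..o
step 2: .o.o.
ooo..
..o..
.....
.o...
step 3: .....
o..o.
..o..
.....
..o..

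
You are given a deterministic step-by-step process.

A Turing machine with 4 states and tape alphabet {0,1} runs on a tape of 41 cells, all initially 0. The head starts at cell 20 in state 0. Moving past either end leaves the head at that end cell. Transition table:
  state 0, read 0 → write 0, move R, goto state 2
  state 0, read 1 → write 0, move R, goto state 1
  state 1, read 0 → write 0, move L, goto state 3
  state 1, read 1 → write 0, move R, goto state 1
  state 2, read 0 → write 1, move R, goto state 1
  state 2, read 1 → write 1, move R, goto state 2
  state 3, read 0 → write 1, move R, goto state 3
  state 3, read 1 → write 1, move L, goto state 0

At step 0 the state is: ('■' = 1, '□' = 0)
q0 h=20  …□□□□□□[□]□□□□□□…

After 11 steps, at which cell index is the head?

t=0: q0 h=20  …□□□□□□[□]□□□□□□…
t=1: q2 h=21  …□□□□□□[□]□□□□□□…
t=2: q1 h=22  …□□□□□■[□]□□□□□□…
t=3: q3 h=21  …□□□□□□[■]□□□□□□…
t=4: q0 h=20  …□□□□□□[□]■□□□□□…
t=5: q2 h=21  …□□□□□□[■]□□□□□□…
t=6: q2 h=22  …□□□□□■[□]□□□□□□…
t=7: q1 h=23  …□□□□■■[□]□□□□□□…
t=8: q3 h=22  …□□□□□■[■]□□□□□□…
t=9: q0 h=21  …□□□□□□[■]■□□□□□…
t=10: q1 h=22  …□□□□□□[■]□□□□□□…
t=11: q1 h=23  …□□□□□□[□]□□□□□□…

23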